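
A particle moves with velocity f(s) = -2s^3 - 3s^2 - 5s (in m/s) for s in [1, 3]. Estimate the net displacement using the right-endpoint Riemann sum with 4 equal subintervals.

Δs = (3 − 1)/4 = 0.5.
Right endpoints: 1.5, 2, 2.5, 3.
f(1.5) = -21, f(2) = -38, f(2.5) = -62.5, f(3) = -96.
Sum = Δs · [f(1.5) + f(2) + f(2.5) + f(3)].
Sum = -108.75.

-108.75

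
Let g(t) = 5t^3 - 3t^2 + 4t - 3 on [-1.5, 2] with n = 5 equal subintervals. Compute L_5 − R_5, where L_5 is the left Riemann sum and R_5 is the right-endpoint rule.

-45.9375

L_5 = -27.4575.
R_5 = 18.48.
L_5 − R_5 = -45.9375.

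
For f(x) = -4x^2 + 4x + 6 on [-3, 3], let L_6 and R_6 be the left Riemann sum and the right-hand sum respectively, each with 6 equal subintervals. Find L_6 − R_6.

-24

L_6 = -52.
R_6 = -28.
L_6 − R_6 = -24.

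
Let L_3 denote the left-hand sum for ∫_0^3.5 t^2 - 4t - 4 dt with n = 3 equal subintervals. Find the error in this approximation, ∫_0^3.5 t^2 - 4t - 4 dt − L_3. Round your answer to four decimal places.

Exact integral: ∫_0^3.5 f(t) dt ≈ -24.208333.
L_3 ≈ -22.393519.
Error ≈ -24.208333 − (-22.393519) ≈ -1.8148.

-1.8148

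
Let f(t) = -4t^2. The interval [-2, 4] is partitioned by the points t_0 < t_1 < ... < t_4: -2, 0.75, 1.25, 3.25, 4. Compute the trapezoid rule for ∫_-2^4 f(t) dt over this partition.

-115.5625

Subinterval widths: 2.75, 0.5, 2, 0.75.
f(-2) = -16, f(0.75) = -2.25, f(1.25) = -6.25, f(3.25) = -42.25, f(4) = -64.
On each subinterval the trapezoid contributes (Δt_i/2)·[f(t_{i-1}) + f(t_i)].
Sum = -115.5625.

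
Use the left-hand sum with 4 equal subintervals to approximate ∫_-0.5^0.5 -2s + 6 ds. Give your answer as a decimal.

Δs = (0.5 − (-0.5))/4 = 0.25.
Left endpoints: -0.5, -0.25, 0, 0.25.
f(-0.5) = 7, f(-0.25) = 6.5, f(0) = 6, f(0.25) = 5.5.
Sum = Δs · [f(-0.5) + f(-0.25) + f(0) + f(0.25)].
Sum = 6.25.

6.25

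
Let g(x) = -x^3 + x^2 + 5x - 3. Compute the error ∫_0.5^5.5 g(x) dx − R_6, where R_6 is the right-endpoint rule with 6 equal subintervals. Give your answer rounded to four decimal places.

Exact integral: ∫_0.5^5.5 g(x) dx ≈ -113.333333.
R_6 ≈ -164.317130.
Error ≈ -113.333333 − (-164.317130) ≈ 50.9838.

50.9838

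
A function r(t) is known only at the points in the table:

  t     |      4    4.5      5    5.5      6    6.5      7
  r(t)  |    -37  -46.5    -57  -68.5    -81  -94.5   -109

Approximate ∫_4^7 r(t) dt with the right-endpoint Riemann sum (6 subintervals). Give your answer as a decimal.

-228.25

Δt = 0.5.
Sum = 0.5·[(-46.5) + (-57) + (-68.5) + (-81) + (-94.5) + (-109)] = -228.25.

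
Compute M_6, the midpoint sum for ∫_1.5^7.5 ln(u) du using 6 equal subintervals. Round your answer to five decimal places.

8.52516

Δu = (7.5 − 1.5)/6 = 1.
Midpoints: 2, 3, 4, 5, 6, 7.
f(2) ≈ 0.69315, f(3) ≈ 1.09861, f(4) ≈ 1.38629, f(5) ≈ 1.60944, f(6) ≈ 1.79176, f(7) ≈ 1.94591.
Sum = Δu · [f(2) + f(3) + f(4) + ...].
Sum ≈ 8.52516.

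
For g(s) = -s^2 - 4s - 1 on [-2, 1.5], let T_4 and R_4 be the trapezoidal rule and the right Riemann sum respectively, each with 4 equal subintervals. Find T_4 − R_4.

T_4 = -4.23828125.
R_4 = -9.59765625.
T_4 − R_4 = 5.359375.

5.359375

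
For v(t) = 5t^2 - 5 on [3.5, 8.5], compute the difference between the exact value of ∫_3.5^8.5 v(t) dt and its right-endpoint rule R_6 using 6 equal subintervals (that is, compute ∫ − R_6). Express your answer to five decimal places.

-127.89352

Exact integral: ∫_3.5^8.5 v(t) dt ≈ 927.0833333.
R_6 ≈ 1054.9768519.
Error ≈ 927.0833333 − 1054.9768519 ≈ -127.89352.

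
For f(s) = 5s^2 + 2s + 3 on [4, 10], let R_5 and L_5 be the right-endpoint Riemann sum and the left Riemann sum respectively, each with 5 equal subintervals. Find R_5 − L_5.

R_5 = 1928.4.
L_5 = 1410.
R_5 − L_5 = 518.4.

518.4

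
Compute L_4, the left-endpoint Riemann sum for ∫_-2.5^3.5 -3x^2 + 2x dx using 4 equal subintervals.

Δx = (3.5 − (-2.5))/4 = 1.5.
Left endpoints: -2.5, -1, 0.5, 2.
f(-2.5) = -23.75, f(-1) = -5, f(0.5) = 0.25, f(2) = -8.
Sum = Δx · [f(-2.5) + f(-1) + f(0.5) + f(2)].
Sum = -54.75.

-54.75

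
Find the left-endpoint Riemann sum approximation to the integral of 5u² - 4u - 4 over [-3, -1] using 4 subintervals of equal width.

Δu = (-1 − (-3))/4 = 0.5.
Left endpoints: -3, -2.5, -2, -1.5.
f(-3) = 53, f(-2.5) = 37.25, f(-2) = 24, f(-1.5) = 13.25.
Sum = Δu · [f(-3) + f(-2.5) + f(-2) + f(-1.5)].
Sum = 63.75.

63.75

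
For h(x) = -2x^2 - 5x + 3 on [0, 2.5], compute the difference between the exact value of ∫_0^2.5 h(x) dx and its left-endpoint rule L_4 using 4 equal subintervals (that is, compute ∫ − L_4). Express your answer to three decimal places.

-7.487

Exact integral: ∫_0^2.5 h(x) dx ≈ -18.54167.
L_4 = -11.0546875.
Error ≈ -18.54167 − (-11.0546875) ≈ -7.487.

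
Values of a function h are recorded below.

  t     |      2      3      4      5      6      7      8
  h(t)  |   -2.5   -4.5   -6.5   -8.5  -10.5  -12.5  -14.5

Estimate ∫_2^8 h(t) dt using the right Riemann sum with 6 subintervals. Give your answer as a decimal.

Δt = 1.
Sum = 1·[(-4.5) + (-6.5) + (-8.5) + (-10.5) + (-12.5) + (-14.5)] = -57.

-57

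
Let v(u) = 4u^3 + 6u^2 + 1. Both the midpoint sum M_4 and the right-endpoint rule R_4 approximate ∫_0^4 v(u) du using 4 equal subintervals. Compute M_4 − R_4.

M_4 = 378.
R_4 = 584.
M_4 − R_4 = -206.

-206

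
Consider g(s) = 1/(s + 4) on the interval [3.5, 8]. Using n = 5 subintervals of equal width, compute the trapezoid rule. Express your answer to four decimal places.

Δs = (8 − 3.5)/5 = 0.9.
g(3.5) = 2/15, g(4.4) = 5/42, g(5.3) = 10/93, g(6.2) = 5/51, g(7.1) = 10/111, g(8) = 1/12.
T_5 = (Δs/2)·[g(s_0) + 2g(s_1) + ... + 2g(s_{4}) + g(s_5)].
Sum ≈ 0.4707.

0.4707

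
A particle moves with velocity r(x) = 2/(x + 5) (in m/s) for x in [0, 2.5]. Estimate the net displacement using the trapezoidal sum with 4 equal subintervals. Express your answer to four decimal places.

0.8124

Δx = (2.5 − 0)/4 = 0.625.
r(0) = 0.4, r(0.625) = 16/45, r(1.25) = 0.32, r(1.875) = 16/55, r(2.5) = 4/15.
T_4 = (Δx/2)·[r(x_0) + 2r(x_1) + 2r(x_2) + 2r(x_3) + r(x_4)].
Sum ≈ 0.8124.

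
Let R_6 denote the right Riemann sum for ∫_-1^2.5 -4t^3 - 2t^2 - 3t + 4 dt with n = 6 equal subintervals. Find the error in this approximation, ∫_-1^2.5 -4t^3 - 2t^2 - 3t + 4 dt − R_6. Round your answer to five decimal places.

27.70428

Exact integral: ∫_-1^2.5 f(t) dt ≈ -43.0208333.
R_6 ≈ -70.7251157.
Error ≈ -43.0208333 − (-70.7251157) ≈ 27.70428.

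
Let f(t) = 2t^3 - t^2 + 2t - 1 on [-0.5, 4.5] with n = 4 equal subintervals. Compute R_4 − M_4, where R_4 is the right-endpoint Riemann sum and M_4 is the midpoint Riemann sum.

129.296875

R_4 = 311.71875.
M_4 = 182.421875.
R_4 − M_4 = 129.296875.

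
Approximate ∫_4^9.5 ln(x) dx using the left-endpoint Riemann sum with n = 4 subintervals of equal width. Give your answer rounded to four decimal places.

9.7247

Δx = (9.5 − 4)/4 = 1.375.
Left endpoints: 4, 5.375, 6.75, 8.125.
f(4) ≈ 1.3863, f(5.375) ≈ 1.6818, f(6.75) ≈ 1.9095, f(8.125) ≈ 2.0949.
Sum = Δx · [f(4) + f(5.375) + f(6.75) + f(8.125)].
Sum ≈ 9.7247.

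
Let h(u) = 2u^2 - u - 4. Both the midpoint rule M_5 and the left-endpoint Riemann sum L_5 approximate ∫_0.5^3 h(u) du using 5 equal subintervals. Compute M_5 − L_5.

3.4375

M_5 = 3.4375.
L_5 = 0.
M_5 − L_5 = 3.4375.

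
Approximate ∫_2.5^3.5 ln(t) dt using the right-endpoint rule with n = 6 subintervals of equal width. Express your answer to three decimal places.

Δt = (3.5 − 2.5)/6 = 1/6.
Right endpoints: 8/3, 17/6, 3, 19/6, 10/3, 3.5.
f(8/3) ≈ 0.981, f(17/6) ≈ 1.041, f(3) ≈ 1.099, f(19/6) ≈ 1.153, f(10/3) ≈ 1.204, f(3.5) ≈ 1.253.
Sum = Δt · [f(8/3) + f(17/6) + f(3) + ...].
Sum ≈ 1.122.

1.122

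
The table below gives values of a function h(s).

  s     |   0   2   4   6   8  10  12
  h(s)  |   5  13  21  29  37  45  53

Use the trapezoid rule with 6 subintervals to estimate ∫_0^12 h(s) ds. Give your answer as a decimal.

Δs = 2.
T_6 = (2/2)·[5 + 2·13 + 2·21 + 2·29 + 2·37 + 2·45 + 53] = 348.

348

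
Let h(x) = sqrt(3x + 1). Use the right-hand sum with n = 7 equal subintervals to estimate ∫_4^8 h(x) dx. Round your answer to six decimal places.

Δx = (8 − 4)/7 = 4/7.
Right endpoints: 32/7, 36/7, 40/7, 44/7, 48/7, 52/7, 8.
h(32/7) ≈ 3.835920, h(36/7) ≈ 4.053217, h(40/7) ≈ 4.259443, h(44/7) ≈ 4.456135, h(48/7) ≈ 4.644505, h(52/7) ≈ 4.825527, h(8) ≈ 5.000000.
Sum = Δx · [h(32/7) + h(36/7) + h(40/7) + ...].
Sum ≈ 17.757000.

17.757000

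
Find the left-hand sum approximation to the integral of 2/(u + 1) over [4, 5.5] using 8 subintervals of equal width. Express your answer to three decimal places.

0.533

Δu = (5.5 − 4)/8 = 0.1875.
Left endpoints: 4, 4.1875, 4.375, 4.5625, 4.75, 4.9375, 5.125, 5.3125.
f(4) = 0.4, f(4.1875) = 32/83, f(4.375) = 16/43, f(4.5625) = 32/89, f(4.75) = 8/23, f(4.9375) = 32/95, f(5.125) = 16/49, f(5.3125) = 32/101.
Sum = Δu · [f(4) + f(4.1875) + f(4.375) + ...].
Sum ≈ 0.533.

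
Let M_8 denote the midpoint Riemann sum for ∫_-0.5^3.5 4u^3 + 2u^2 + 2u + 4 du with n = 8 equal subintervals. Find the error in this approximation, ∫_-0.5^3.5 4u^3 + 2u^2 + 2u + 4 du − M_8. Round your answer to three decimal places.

1.667

Exact integral: ∫_-0.5^3.5 f(u) du ≈ 206.66667.
M_8 = 205.
Error ≈ 206.66667 − 205 ≈ 1.667.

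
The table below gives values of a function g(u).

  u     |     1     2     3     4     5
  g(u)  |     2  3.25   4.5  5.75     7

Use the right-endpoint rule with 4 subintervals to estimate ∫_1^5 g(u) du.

Δu = 1.
Sum = 1·[3.25 + 4.5 + 5.75 + 7] = 20.5.

20.5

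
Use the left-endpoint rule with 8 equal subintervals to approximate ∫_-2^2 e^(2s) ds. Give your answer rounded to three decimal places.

Δs = (2 − (-2))/8 = 0.5.
Left endpoints: -2, -1.5, -1, -0.5, 0, 0.5, 1, 1.5.
f(-2) ≈ 0.018, f(-1.5) ≈ 0.050, f(-1) ≈ 0.135, f(-0.5) ≈ 0.368, f(0) ≈ 1.000, f(0.5) ≈ 2.718, f(1) ≈ 7.389, f(1.5) ≈ 20.086.
Sum = Δs · [f(-2) + f(-1.5) + f(-1) + ...].
Sum ≈ 15.882.

15.882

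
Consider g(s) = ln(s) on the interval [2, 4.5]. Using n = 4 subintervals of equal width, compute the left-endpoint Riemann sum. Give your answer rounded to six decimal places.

Δs = (4.5 − 2)/4 = 0.625.
Left endpoints: 2, 2.625, 3.25, 3.875.
g(2) ≈ 0.693147, g(2.625) ≈ 0.965081, g(3.25) ≈ 1.178655, g(3.875) ≈ 1.354546.
Sum = Δs · [g(2) + g(2.625) + g(3.25) + g(3.875)].
Sum ≈ 2.619643.

2.619643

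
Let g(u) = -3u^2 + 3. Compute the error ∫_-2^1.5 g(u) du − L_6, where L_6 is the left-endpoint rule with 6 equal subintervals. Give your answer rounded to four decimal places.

Exact integral: ∫_-2^1.5 g(u) du = -0.875.
L_6 ≈ -3.001736.
Error ≈ -0.875 − (-3.001736) ≈ 2.1267.

2.1267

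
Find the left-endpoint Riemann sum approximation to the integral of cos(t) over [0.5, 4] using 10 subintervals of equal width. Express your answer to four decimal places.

-0.9556

Δt = (4 − 0.5)/10 = 0.35.
Left endpoints: 0.5, 0.85, 1.2, 1.55, 1.9, 2.25, 2.6, 2.95, 3.3, 3.65.
f(0.5) ≈ 0.8776, f(0.85) ≈ 0.6600, f(1.2) ≈ 0.3624, f(1.55) ≈ 0.0208, f(1.9) ≈ -0.3233, f(2.25) ≈ -0.6282, f(2.6) ≈ -0.8569, f(2.95) ≈ -0.9817, f(3.3) ≈ -0.9875, f(3.65) ≈ -0.8735.
Sum = Δt · [f(0.5) + f(0.85) + f(1.2) + ...].
Sum ≈ -0.9556.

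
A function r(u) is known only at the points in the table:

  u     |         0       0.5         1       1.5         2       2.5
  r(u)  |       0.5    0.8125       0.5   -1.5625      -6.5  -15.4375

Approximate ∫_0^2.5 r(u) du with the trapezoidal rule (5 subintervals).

-7.109375

Δu = 0.5.
T_5 = (0.5/2)·[0.5 + 2·0.8125 + 2·0.5 + 2·(-1.5625) + 2·(-6.5) + (-15.4375)] = -7.109375.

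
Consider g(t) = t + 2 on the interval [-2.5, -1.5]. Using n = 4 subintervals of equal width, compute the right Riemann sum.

Δt = (-1.5 − (-2.5))/4 = 0.25.
Right endpoints: -2.25, -2, -1.75, -1.5.
g(-2.25) = -0.25, g(-2) = 0, g(-1.75) = 0.25, g(-1.5) = 0.5.
Sum = Δt · [g(-2.25) + g(-2) + g(-1.75) + g(-1.5)].
Sum = 0.125.

0.125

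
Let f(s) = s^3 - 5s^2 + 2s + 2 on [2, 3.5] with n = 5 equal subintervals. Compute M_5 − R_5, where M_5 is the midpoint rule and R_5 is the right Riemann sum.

M_5 = -13.3959375.
R_5 = -13.7925.
M_5 − R_5 = 0.3965625.

0.3965625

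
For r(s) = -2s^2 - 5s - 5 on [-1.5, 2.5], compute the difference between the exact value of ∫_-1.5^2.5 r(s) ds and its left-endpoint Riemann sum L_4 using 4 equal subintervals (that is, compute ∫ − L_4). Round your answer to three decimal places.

Exact integral: ∫_-1.5^2.5 r(s) ds ≈ -42.66667.
L_4 = -30.
Error ≈ -42.66667 − (-30) ≈ -12.667.

-12.667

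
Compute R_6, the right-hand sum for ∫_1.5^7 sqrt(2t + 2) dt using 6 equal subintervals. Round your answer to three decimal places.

Δt = (7 − 1.5)/6 = 11/12.
Right endpoints: 29/12, 10/3, 4.25, 31/6, 73/12, 7.
f(29/12) ≈ 2.614, f(10/3) ≈ 2.944, f(4.25) ≈ 3.240, f(31/6) ≈ 3.512, f(73/12) ≈ 3.764, f(7) ≈ 4.000.
Sum = Δt · [f(29/12) + f(10/3) + f(4.25) + ...].
Sum ≈ 18.401.

18.401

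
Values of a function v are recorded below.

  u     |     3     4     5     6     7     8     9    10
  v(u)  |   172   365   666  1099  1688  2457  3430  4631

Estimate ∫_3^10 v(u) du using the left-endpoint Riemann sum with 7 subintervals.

Δu = 1.
Sum = 1·[172 + 365 + 666 + 1099 + 1688 + 2457 + 3430] = 9877.

9877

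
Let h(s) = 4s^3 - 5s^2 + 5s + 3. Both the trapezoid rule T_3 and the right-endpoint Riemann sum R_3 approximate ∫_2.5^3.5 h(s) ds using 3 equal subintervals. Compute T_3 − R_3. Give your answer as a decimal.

-14

T_3 ≈ 84.15741.
R_3 ≈ 98.15741.
T_3 − R_3 = -14.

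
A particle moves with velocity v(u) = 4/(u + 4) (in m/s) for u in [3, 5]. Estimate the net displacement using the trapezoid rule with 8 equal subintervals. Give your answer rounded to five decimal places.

1.00543

Δu = (5 − 3)/8 = 0.25.
v(3) = 4/7, v(3.25) = 16/29, v(3.5) = 8/15, v(3.75) = 16/31, v(4) = 0.5, v(4.25) = 16/33, v(4.5) = 8/17, v(4.75) = 16/35, v(5) = 4/9.
T_8 = (Δu/2)·[v(u_0) + 2v(u_1) + ... + 2v(u_{7}) + v(u_8)].
Sum ≈ 1.00543.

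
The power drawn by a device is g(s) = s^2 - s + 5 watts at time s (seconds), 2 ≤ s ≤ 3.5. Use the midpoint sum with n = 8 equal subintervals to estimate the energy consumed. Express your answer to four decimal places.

14.9956

Δs = (3.5 − 2)/8 = 0.1875.
Midpoints: 2.09375, 2.28125, 2.46875, 2.65625, 2.84375, 3.03125, 3.21875, 3.40625.
g(2.09375) = 7465/1024, g(2.28125) = 8113/1024, g(2.46875) = 8833/1024, g(2.65625) = 9625/1024, g(2.84375) = 10489/1024, g(3.03125) = 11425/1024, g(3.21875) = 12433/1024, g(3.40625) = 13513/1024.
Sum = Δs · [g(2.09375) + g(2.28125) + g(2.46875) + ...].
Sum ≈ 14.9956.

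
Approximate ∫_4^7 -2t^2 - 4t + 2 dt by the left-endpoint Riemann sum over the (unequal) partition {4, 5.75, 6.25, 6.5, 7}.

Subinterval widths: 1.75, 0.5, 0.25, 0.5.
Left endpoints: 4, 5.75, 6.25, 6.5.
f(4) = -46, f(5.75) = -87.125, f(6.25) = -101.125, f(6.5) = -108.5.
Sum = Σ Δt_i · f(t_i).
Sum = -203.59375.

-203.59375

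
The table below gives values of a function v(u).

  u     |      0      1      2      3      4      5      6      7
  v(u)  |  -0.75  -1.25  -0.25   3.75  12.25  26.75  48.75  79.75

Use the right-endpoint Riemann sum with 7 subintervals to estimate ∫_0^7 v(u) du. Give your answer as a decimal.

169.75

Δu = 1.
Sum = 1·[(-1.25) + (-0.25) + 3.75 + 12.25 + 26.75 + 48.75 + 79.75] = 169.75.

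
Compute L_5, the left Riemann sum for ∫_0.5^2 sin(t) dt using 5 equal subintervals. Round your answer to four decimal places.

Δt = (2 − 0.5)/5 = 0.3.
Left endpoints: 0.5, 0.8, 1.1, 1.4, 1.7.
f(0.5) ≈ 0.4794, f(0.8) ≈ 0.7174, f(1.1) ≈ 0.8912, f(1.4) ≈ 0.9854, f(1.7) ≈ 0.9917.
Sum = Δt · [f(0.5) + f(0.8) + f(1.1) + f(1.4) + f(1.7)].
Sum ≈ 1.2195.

1.2195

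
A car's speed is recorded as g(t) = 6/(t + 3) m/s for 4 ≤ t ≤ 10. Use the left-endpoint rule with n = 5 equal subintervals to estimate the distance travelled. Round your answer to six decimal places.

Δt = (10 − 4)/5 = 1.2.
Left endpoints: 4, 5.2, 6.4, 7.6, 8.8.
g(4) = 6/7, g(5.2) = 30/41, g(6.4) = 30/47, g(7.6) = 30/53, g(8.8) = 30/59.
Sum = Δt · [g(4) + g(5.2) + g(6.4) + g(7.6) + g(8.8)].
Sum ≈ 3.961992.

3.961992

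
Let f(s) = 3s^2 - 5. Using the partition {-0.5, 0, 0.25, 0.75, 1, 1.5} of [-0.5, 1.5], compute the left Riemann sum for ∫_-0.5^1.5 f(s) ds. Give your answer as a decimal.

Subinterval widths: 0.5, 0.25, 0.5, 0.25, 0.5.
Left endpoints: -0.5, 0, 0.25, 0.75, 1.
f(-0.5) = -4.25, f(0) = -5, f(0.25) = -4.8125, f(0.75) = -3.3125, f(1) = -2.
Sum = Σ Δs_i · f(s_i).
Sum = -7.609375.

-7.609375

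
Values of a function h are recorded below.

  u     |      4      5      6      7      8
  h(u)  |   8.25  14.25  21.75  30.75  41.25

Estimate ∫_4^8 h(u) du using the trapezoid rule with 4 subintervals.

91.5

Δu = 1.
T_4 = (1/2)·[8.25 + 2·14.25 + 2·21.75 + 2·30.75 + 41.25] = 91.5.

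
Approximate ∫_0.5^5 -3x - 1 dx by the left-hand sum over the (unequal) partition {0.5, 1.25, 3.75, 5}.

Subinterval widths: 0.75, 2.5, 1.25.
Left endpoints: 0.5, 1.25, 3.75.
f(0.5) = -2.5, f(1.25) = -4.75, f(3.75) = -12.25.
Sum = Σ Δx_i · f(x_i).
Sum = -29.0625.

-29.0625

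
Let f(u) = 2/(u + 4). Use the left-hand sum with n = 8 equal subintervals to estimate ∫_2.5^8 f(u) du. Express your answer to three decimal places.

Δu = (8 − 2.5)/8 = 0.6875.
Left endpoints: 2.5, 3.1875, 3.875, 4.5625, 5.25, 5.9375, 6.625, 7.3125.
f(2.5) = 4/13, f(3.1875) = 32/115, f(3.875) = 16/63, f(4.5625) = 32/137, f(5.25) = 8/37, f(5.9375) = 32/159, f(6.625) = 16/85, f(7.3125) = 32/181.
Sum = Δu · [f(2.5) + f(3.1875) + f(3.875) + ...].
Sum ≈ 1.276.

1.276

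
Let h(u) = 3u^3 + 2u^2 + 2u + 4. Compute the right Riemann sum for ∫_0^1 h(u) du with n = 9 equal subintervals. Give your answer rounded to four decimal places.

Δu = (1 − 0)/9 = 1/9.
Right endpoints: 1/9, 2/9, 1/3, 4/9, 5/9, 2/3, 7/9, 8/9, 1.
h(1/9) = 1033/243, h(2/9) = 1112/243, h(1/3) = 5, h(4/9) = 1348/243, h(5/9) = 1517/243, h(2/3) = 64/9, h(7/9) = 1987/243, h(8/9) = 2300/243, h(1) = 11.
Sum = Δu · [h(1/9) + h(2/9) + h(1/3) + ...].
Sum ≈ 6.8189.

6.8189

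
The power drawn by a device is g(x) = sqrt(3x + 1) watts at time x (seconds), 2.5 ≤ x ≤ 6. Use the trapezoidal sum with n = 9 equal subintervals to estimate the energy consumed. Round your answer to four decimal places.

12.8951

Δx = (6 − 2.5)/9 = 7/18.
g(2.5) ≈ 2.9155, g(26/9) ≈ 3.1091, g(59/18) ≈ 3.2914, g(11/3) ≈ 3.4641, g(73/18) ≈ 3.6286, g(40/9) ≈ 3.7859, g(29/6) ≈ 3.9370, g(47/9) ≈ 4.0825, g(101/18) ≈ 4.2230, g(6) ≈ 4.3589.
T_9 = (Δx/2)·[g(x_0) + 2g(x_1) + ... + 2g(x_{8}) + g(x_9)].
Sum ≈ 12.8951.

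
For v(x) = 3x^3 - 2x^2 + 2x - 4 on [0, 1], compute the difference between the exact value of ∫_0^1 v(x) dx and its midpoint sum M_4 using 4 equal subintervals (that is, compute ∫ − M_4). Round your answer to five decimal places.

0.01302

Exact integral: ∫_0^1 v(x) dx ≈ -2.9166667.
M_4 = -2.9296875.
Error ≈ -2.9166667 − (-2.9296875) ≈ 0.01302.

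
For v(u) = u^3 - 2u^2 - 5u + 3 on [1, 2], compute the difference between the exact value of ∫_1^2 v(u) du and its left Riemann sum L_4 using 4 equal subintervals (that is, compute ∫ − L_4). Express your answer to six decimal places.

Exact integral: ∫_1^2 v(u) du ≈ -5.41666667.
L_4 = -4.890625.
Error ≈ -5.41666667 − (-4.890625) ≈ -0.526042.

-0.526042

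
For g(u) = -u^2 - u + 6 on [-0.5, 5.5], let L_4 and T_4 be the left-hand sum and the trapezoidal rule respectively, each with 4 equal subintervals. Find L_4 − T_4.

L_4 = -9.75.
T_4 = -36.75.
L_4 − T_4 = 27.

27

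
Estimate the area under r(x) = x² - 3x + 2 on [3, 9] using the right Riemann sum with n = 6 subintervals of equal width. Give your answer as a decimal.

166

Δx = (9 − 3)/6 = 1.
Right endpoints: 4, 5, 6, 7, 8, 9.
r(4) = 6, r(5) = 12, r(6) = 20, r(7) = 30, r(8) = 42, r(9) = 56.
Sum = Δx · [r(4) + r(5) + r(6) + ...].
Sum = 166.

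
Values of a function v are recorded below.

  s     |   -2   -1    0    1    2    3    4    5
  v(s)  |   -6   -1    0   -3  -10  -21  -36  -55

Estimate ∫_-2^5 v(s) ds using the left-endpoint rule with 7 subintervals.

Δs = 1.
Sum = 1·[(-6) + (-1) + 0 + (-3) + (-10) + (-21) + (-36)] = -77.

-77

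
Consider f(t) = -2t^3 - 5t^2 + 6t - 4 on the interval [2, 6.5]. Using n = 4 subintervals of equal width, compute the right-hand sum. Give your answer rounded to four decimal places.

-1653.4512

Δt = (6.5 − 2)/4 = 1.125.
Right endpoints: 3.125, 4.25, 5.375, 6.5.
f(3.125) = -95.11328125, f(4.25) = -222.34375, f(5.375) = -426.77734375, f(6.5) = -725.5.
Sum = Δt · [f(3.125) + f(4.25) + f(5.375) + f(6.5)].
Sum ≈ -1653.4512.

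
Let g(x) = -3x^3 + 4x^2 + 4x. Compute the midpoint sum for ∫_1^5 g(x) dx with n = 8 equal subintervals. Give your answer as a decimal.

Δx = (5 − 1)/8 = 0.5.
Midpoints: 1.25, 1.75, 2.25, 2.75, 3.25, 3.75, 4.25, 4.75.
g(1.25) = 5.390625, g(1.75) = 3.171875, g(2.25) = -4.921875, g(2.75) = -21.140625, g(3.25) = -47.734375, g(3.75) = -86.953125, g(4.25) = -141.046875, g(4.75) = -212.265625.
Sum = Δx · [g(1.25) + g(1.75) + g(2.25) + ...].
Sum = -252.75.

-252.75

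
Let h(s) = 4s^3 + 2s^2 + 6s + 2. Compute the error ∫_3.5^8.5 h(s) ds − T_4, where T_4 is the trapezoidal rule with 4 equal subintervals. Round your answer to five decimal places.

Exact integral: ∫_3.5^8.5 h(s) ds ≈ 5640.8333333.
T_4 = 5737.1875.
Error ≈ 5640.8333333 − 5737.1875 ≈ -96.35417.

-96.35417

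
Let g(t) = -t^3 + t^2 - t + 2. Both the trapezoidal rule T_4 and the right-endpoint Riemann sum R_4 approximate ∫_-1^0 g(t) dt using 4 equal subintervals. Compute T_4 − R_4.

T_4 = 3.109375.
R_4 = 2.734375.
T_4 − R_4 = 0.375.

0.375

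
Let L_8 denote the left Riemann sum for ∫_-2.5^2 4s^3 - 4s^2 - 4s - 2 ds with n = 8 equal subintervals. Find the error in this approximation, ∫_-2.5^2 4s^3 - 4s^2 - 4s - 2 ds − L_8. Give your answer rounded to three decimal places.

Exact integral: ∫_-2.5^2 f(s) ds = -59.0625.
L_8 ≈ -84.77051.
Error ≈ -59.0625 − (-84.77051) ≈ 25.708.

25.708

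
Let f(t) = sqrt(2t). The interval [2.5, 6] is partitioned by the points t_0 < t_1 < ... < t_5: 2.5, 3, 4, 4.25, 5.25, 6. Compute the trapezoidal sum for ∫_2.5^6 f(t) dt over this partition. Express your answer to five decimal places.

10.12044

Subinterval widths: 0.5, 1, 0.25, 1, 0.75.
f(2.5) ≈ 2.23607, f(3) ≈ 2.44949, f(4) ≈ 2.82843, f(4.25) ≈ 2.91548, f(5.25) ≈ 3.24037, f(6) ≈ 3.46410.
On each subinterval the trapezoid contributes (Δt_i/2)·[f(t_{i-1}) + f(t_i)].
Sum ≈ 10.12044.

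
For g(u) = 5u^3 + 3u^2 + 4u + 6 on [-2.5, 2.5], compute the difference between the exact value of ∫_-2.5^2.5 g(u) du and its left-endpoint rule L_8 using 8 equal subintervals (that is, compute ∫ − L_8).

54.1015625

Exact integral: ∫_-2.5^2.5 g(u) du = 61.25.
L_8 = 7.1484375.
Error = 61.25 − 7.1484375 = 54.1015625.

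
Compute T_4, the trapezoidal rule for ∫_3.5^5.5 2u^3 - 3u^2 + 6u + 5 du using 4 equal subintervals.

Δu = (5.5 − 3.5)/4 = 0.5.
f(3.5) = 75, f(4) = 109, f(4.5) = 153.5, f(5) = 210, f(5.5) = 280.
T_4 = (Δu/2)·[f(u_0) + 2f(u_1) + 2f(u_2) + 2f(u_3) + f(u_4)].
Sum = 325.

325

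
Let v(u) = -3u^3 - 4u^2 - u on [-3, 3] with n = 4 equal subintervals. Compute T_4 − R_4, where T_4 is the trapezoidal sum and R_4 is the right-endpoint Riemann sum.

T_4 = -81.
R_4 = -207.
T_4 − R_4 = 126.

126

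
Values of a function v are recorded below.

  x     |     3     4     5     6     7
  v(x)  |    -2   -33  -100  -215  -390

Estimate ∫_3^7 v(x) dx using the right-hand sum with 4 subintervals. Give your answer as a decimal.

Δx = 1.
Sum = 1·[(-33) + (-100) + (-215) + (-390)] = -738.

-738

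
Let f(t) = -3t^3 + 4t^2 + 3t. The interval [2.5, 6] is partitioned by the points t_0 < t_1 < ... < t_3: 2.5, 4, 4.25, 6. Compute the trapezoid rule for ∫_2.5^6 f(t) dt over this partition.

Subinterval widths: 1.5, 0.25, 1.75.
f(2.5) = -14.375, f(4) = -116, f(4.25) = -145.296875, f(6) = -486.
On each subinterval the trapezoid contributes (Δt_i/2)·[f(t_{i-1}) + f(t_i)].
Sum = -682.828125.

-682.828125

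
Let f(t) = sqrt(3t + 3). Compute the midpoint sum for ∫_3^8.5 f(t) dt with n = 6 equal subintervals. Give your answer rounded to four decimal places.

Δt = (8.5 − 3)/6 = 11/12.
Midpoints: 83/24, 4.375, 127/24, 149/24, 7.125, 193/24.
f(83/24) ≈ 3.6572, f(4.375) ≈ 4.0156, f(127/24) ≈ 4.3445, f(149/24) ≈ 4.6503, f(7.125) ≈ 4.9371, f(193/24) ≈ 5.2082.
Sum = Δt · [f(83/24) + f(4.375) + f(127/24) + ...].
Sum ≈ 24.5785.

24.5785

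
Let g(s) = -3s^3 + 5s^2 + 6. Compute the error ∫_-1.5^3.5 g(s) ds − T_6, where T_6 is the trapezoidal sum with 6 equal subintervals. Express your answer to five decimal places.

2.31481

Exact integral: ∫_-1.5^3.5 g(s) ds ≈ -1.6666667.
T_6 ≈ -3.9814815.
Error ≈ -1.6666667 − (-3.9814815) ≈ 2.31481.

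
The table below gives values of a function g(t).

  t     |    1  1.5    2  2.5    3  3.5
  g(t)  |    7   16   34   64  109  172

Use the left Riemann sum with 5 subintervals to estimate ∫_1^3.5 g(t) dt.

Δt = 0.5.
Sum = 0.5·[7 + 16 + 34 + 64 + 109] = 115.

115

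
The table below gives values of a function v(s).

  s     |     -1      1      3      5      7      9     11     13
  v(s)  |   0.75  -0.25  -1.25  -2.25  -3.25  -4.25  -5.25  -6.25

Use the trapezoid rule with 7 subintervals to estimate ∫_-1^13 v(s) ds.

-38.5

Δs = 2.
T_7 = (2/2)·[0.75 + 2·(-0.25) + 2·(-1.25) + 2·(-2.25) + 2·(-3.25) + 2·(-4.25) + 2·(-5.25) + (-6.25)] = -38.5.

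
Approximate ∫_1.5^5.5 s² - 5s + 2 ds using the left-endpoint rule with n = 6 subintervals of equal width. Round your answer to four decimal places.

Δs = (5.5 − 1.5)/6 = 2/3.
Left endpoints: 1.5, 13/6, 17/6, 3.5, 25/6, 29/6.
f(1.5) = -3.25, f(13/6) = -149/36, f(17/6) = -149/36, f(3.5) = -3.25, f(25/6) = -53/36, f(29/6) = 43/36.
Sum = Δs · [f(1.5) + f(13/6) + f(17/6) + ...].
Sum ≈ -10.0370.

-10.0370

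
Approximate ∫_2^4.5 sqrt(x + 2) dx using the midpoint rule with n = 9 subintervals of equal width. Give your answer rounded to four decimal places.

5.7147

Δx = (4.5 − 2)/9 = 5/18.
Midpoints: 77/36, 29/12, 97/36, 107/36, 3.25, 127/36, 137/36, 49/12, 157/36.
f(77/36) ≈ 2.0344, f(29/12) ≈ 2.1016, f(97/36) ≈ 2.1667, f(107/36) ≈ 2.2298, f(3.25) ≈ 2.2913, f(127/36) ≈ 2.3511, f(137/36) ≈ 2.4095, f(49/12) ≈ 2.4664, f(157/36) ≈ 2.5221.
Sum = Δx · [f(77/36) + f(29/12) + f(97/36) + ...].
Sum ≈ 5.7147.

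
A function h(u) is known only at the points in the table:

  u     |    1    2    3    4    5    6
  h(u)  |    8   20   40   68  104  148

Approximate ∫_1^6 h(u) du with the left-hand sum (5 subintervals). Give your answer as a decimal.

240

Δu = 1.
Sum = 1·[8 + 20 + 40 + 68 + 104] = 240.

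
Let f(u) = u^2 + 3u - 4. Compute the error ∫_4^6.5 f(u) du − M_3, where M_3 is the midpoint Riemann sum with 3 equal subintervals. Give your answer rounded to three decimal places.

Exact integral: ∫_4^6.5 f(u) du ≈ 99.58333.
M_3 ≈ 99.43866.
Error ≈ 99.58333 − 99.43866 ≈ 0.145.

0.145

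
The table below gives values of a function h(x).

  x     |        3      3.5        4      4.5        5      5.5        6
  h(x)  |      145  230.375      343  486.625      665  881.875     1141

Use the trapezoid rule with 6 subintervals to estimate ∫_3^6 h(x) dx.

1624.9375

Δx = 0.5.
T_6 = (0.5/2)·[145 + 2·230.375 + 2·343 + 2·486.625 + 2·665 + 2·881.875 + 1141] = 1624.9375.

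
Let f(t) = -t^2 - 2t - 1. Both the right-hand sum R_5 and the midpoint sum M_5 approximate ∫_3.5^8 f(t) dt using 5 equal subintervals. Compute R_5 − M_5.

-28.24875

R_5 = -240.57.
M_5 = -212.32125.
R_5 − M_5 = -28.24875.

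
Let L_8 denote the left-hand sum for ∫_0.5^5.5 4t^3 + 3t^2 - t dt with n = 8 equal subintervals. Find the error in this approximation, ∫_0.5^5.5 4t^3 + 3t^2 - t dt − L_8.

221.6796875

Exact integral: ∫_0.5^5.5 f(t) dt = 1066.25.
L_8 = 844.5703125.
Error = 1066.25 − 844.5703125 = 221.6796875.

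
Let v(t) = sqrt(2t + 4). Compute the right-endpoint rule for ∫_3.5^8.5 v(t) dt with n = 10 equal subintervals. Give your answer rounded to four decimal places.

Δt = (8.5 − 3.5)/10 = 0.5.
Right endpoints: 4, 4.5, 5, 5.5, 6, 6.5, 7, 7.5, 8, 8.5.
v(4) ≈ 3.4641, v(4.5) ≈ 3.6056, v(5) ≈ 3.7417, v(5.5) ≈ 3.8730, v(6) ≈ 4.0000, v(6.5) ≈ 4.1231, v(7) ≈ 4.2426, v(7.5) ≈ 4.3589, v(8) ≈ 4.4721, v(8.5) ≈ 4.5826.
Sum = Δt · [v(4) + v(4.5) + v(5) + ...].
Sum ≈ 20.2318.

20.2318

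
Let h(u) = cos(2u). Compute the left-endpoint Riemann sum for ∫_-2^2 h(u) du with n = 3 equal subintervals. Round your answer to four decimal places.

Δu = (2 − (-2))/3 = 4/3.
Left endpoints: -2, -2/3, 2/3.
h(-2) ≈ -0.6536, h(-2/3) ≈ 0.2352, h(2/3) ≈ 0.2352.
Sum = Δu · [h(-2) + h(-2/3) + h(2/3)].
Sum ≈ -0.2442.

-0.2442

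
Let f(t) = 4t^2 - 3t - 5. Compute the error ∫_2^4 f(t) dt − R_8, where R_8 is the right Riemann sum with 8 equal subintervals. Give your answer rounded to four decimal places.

-5.3333

Exact integral: ∫_2^4 f(t) dt ≈ 46.666667.
R_8 = 52.
Error ≈ 46.666667 − 52 ≈ -5.3333.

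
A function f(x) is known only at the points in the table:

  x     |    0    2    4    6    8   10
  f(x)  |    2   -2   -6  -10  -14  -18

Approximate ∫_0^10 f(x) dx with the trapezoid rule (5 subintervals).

Δx = 2.
T_5 = (2/2)·[2 + 2·(-2) + 2·(-6) + 2·(-10) + 2·(-14) + (-18)] = -80.

-80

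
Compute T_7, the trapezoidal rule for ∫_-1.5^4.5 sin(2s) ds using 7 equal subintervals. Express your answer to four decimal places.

Δs = (4.5 − (-1.5))/7 = 6/7.
f(-1.5) ≈ -0.1411, f(-9/14) ≈ -0.9596, f(3/14) ≈ 0.4156, f(15/14) ≈ 0.8408, f(27/14) ≈ -0.6560, f(39/14) ≈ -0.6532, f(51/14) ≈ 0.8428, f(4.5) ≈ 0.4121.
T_7 = (Δs/2)·[f(s_0) + 2f(s_1) + ... + 2f(s_{6}) + f(s_7)].
Sum ≈ -0.0293.

-0.0293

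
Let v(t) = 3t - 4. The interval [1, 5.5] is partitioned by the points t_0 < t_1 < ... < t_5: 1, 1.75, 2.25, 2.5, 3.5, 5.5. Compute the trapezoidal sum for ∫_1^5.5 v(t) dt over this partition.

Subinterval widths: 0.75, 0.5, 0.25, 1, 2.
v(1) = -1, v(1.75) = 1.25, v(2.25) = 2.75, v(2.5) = 3.5, v(3.5) = 6.5, v(5.5) = 12.5.
On each subinterval the trapezoid contributes (Δt_i/2)·[v(t_{i-1}) + v(t_i)].
Sum = 25.875.

25.875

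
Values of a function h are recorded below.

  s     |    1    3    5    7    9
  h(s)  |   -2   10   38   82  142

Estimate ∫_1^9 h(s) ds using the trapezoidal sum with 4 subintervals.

Δs = 2.
T_4 = (2/2)·[(-2) + 2·10 + 2·38 + 2·82 + 142] = 400.

400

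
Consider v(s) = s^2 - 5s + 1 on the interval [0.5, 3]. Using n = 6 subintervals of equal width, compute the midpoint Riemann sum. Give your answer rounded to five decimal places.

-10.45284

Δs = (3 − 0.5)/6 = 5/12.
Midpoints: 17/24, 1.125, 37/24, 47/24, 2.375, 67/24.
v(17/24) = -1175/576, v(1.125) = -3.359375, v(37/24) = -2495/576, v(47/24) = -2855/576, v(2.375) = -5.234375, v(67/24) = -2975/576.
Sum = Δs · [v(17/24) + v(1.125) + v(37/24) + ...].
Sum ≈ -10.45284.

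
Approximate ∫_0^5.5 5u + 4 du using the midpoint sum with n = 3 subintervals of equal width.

97.625

Δu = (5.5 − 0)/3 = 11/6.
Midpoints: 11/12, 2.75, 55/12.
f(11/12) = 103/12, f(2.75) = 17.75, f(55/12) = 323/12.
Sum = Δu · [f(11/12) + f(2.75) + f(55/12)].
Sum = 97.625.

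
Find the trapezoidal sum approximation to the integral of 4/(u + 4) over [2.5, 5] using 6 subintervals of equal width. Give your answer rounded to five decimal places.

1.30234

Δu = (5 − 2.5)/6 = 5/12.
f(2.5) = 8/13, f(35/12) = 48/83, f(10/3) = 6/11, f(3.75) = 16/31, f(25/6) = 24/49, f(55/12) = 48/103, f(5) = 4/9.
T_6 = (Δu/2)·[f(u_0) + 2f(u_1) + ... + 2f(u_{5}) + f(u_6)].
Sum ≈ 1.30234.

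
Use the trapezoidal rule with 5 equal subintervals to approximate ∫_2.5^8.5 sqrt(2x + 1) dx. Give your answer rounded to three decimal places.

Δx = (8.5 − 2.5)/5 = 1.2.
f(2.5) ≈ 2.449, f(3.7) ≈ 2.898, f(4.9) ≈ 3.286, f(6.1) ≈ 3.633, f(7.3) ≈ 3.950, f(8.5) ≈ 4.243.
T_5 = (Δx/2)·[f(x_0) + 2f(x_1) + ... + 2f(x_{4}) + f(x_5)].
Sum ≈ 20.536.

20.536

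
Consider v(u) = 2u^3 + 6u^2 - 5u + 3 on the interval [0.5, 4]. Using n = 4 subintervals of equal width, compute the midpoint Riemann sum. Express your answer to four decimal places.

Δu = (4 − 0.5)/4 = 0.875.
Midpoints: 0.9375, 1.8125, 2.6875, 3.5625.
v(0.9375) = 10719/2048, v(1.8125) = 52341/2048, v(2.6875) = 146883/2048, v(3.5625) = 310809/2048.
Sum = Δu · [v(0.9375) + v(1.8125) + v(2.6875) + v(3.5625)].
Sum ≈ 222.4893.

222.4893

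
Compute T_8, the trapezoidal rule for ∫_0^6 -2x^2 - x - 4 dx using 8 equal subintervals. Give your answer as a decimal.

Δx = (6 − 0)/8 = 0.75.
f(0) = -4, f(0.75) = -5.875, f(1.5) = -10, f(2.25) = -16.375, f(3) = -25, f(3.75) = -35.875, f(4.5) = -49, f(5.25) = -64.375, f(6) = -82.
T_8 = (Δx/2)·[f(x_0) + 2f(x_1) + ... + 2f(x_{7}) + f(x_8)].
Sum = -187.125.

-187.125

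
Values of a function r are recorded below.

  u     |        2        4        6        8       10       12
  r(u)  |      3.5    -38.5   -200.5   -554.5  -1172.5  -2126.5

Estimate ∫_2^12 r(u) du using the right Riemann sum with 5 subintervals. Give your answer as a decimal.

-8185

Δu = 2.
Sum = 2·[(-38.5) + (-200.5) + (-554.5) + (-1172.5) + (-2126.5)] = -8185.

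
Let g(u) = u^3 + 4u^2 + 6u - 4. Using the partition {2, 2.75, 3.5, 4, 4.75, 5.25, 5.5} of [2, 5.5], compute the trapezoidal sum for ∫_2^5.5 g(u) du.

Subinterval widths: 0.75, 0.75, 0.5, 0.75, 0.5, 0.25.
g(2) = 32, g(2.75) = 63.546875, g(3.5) = 108.875, g(4) = 148, g(4.75) = 221.921875, g(5.25) = 282.453125, g(5.5) = 316.375.
On each subinterval the trapezoid contributes (Δu_i/2)·[g(u_{i-1}) + g(u_i)].
Sum = 504.375.

504.375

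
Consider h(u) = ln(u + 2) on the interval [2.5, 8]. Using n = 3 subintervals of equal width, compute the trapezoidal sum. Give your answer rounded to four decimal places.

10.7236

Δu = (8 − 2.5)/3 = 11/6.
h(2.5) ≈ 1.5041, h(13/3) ≈ 1.8458, h(37/6) ≈ 2.1001, h(8) ≈ 2.3026.
T_3 = (Δu/2)·[h(u_0) + 2h(u_1) + 2h(u_2) + h(u_3)].
Sum ≈ 10.7236.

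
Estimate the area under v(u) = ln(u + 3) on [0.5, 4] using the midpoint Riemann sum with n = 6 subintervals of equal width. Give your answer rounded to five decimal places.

Δu = (4 − 0.5)/6 = 7/12.
Midpoints: 19/24, 1.375, 47/24, 61/24, 3.125, 89/24.
v(19/24) ≈ 1.33281, v(1.375) ≈ 1.47591, v(47/24) ≈ 1.60107, v(61/24) ≈ 1.71230, v(3.125) ≈ 1.81238, v(89/24) ≈ 1.90335.
Sum = Δu · [v(19/24) + v(1.375) + v(47/24) + ...].
Sum ≈ 5.73872.

5.73872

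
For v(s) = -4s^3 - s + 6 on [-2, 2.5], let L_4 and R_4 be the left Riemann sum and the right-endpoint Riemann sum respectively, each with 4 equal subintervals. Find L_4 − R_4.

L_4 = 55.65234375.
R_4 = -55.72265625.
L_4 − R_4 = 111.375.

111.375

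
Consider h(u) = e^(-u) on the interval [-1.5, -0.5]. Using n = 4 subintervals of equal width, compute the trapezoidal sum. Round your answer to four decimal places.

2.8477

Δu = (-0.5 − (-1.5))/4 = 0.25.
h(-1.5) ≈ 4.4817, h(-1.25) ≈ 3.4903, h(-1) ≈ 2.7183, h(-0.75) ≈ 2.1170, h(-0.5) ≈ 1.6487.
T_4 = (Δu/2)·[h(u_0) + 2h(u_1) + 2h(u_2) + 2h(u_3) + h(u_4)].
Sum ≈ 2.8477.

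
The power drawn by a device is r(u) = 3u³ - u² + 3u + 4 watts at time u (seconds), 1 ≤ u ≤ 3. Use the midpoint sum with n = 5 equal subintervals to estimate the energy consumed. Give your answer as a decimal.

Δu = (3 − 1)/5 = 0.4.
Midpoints: 1.2, 1.6, 2, 2.4, 2.8.
r(1.2) = 11.344, r(1.6) = 18.528, r(2) = 30, r(2.4) = 46.912, r(2.8) = 70.416.
Sum = Δu · [r(1.2) + r(1.6) + r(2) + r(2.4) + r(2.8)].
Sum = 70.88.

70.88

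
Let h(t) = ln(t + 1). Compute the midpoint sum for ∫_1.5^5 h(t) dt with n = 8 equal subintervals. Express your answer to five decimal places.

Δt = (5 − 1.5)/8 = 0.4375.
Midpoints: 1.71875, 2.15625, 2.59375, 3.03125, 3.46875, 3.90625, 4.34375, 4.78125.
h(1.71875) ≈ 1.00017, h(2.15625) ≈ 1.14938, h(2.59375) ≈ 1.27920, h(3.03125) ≈ 1.39408, h(3.46875) ≈ 1.49711, h(3.90625) ≈ 1.59051, h(4.34375) ≈ 1.67593, h(4.78125) ≈ 1.75462.
Sum = Δt · [h(1.71875) + h(2.15625) + h(2.59375) + ...].
Sum ≈ 4.96169.

4.96169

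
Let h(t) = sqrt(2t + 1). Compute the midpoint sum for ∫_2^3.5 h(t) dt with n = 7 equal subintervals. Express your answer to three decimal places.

3.816

Δt = (3.5 − 2)/7 = 3/14.
Midpoints: 59/28, 65/28, 71/28, 2.75, 83/28, 89/28, 95/28.
h(59/28) ≈ 2.283, h(65/28) ≈ 2.375, h(71/28) ≈ 2.464, h(2.75) ≈ 2.550, h(83/28) ≈ 2.632, h(89/28) ≈ 2.712, h(95/28) ≈ 2.790.
Sum = Δt · [h(59/28) + h(65/28) + h(71/28) + ...].
Sum ≈ 3.816.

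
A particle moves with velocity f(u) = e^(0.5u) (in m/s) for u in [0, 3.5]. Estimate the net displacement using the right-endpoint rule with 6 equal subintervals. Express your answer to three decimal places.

10.963

Δu = (3.5 − 0)/6 = 7/12.
Right endpoints: 7/12, 7/6, 1.75, 7/3, 35/12, 3.5.
f(7/12) ≈ 1.339, f(7/6) ≈ 1.792, f(1.75) ≈ 2.399, f(7/3) ≈ 3.211, f(35/12) ≈ 4.299, f(3.5) ≈ 5.755.
Sum = Δu · [f(7/12) + f(7/6) + f(1.75) + ...].
Sum ≈ 10.963.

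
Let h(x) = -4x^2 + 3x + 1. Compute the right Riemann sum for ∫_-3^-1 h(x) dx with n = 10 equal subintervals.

Δx = (-1 − (-3))/10 = 0.2.
Right endpoints: -2.8, -2.6, -2.4, -2.2, -2, -1.8, -1.6, -1.4, -1.2, -1.
h(-2.8) = -38.76, h(-2.6) = -33.84, h(-2.4) = -29.24, h(-2.2) = -24.96, h(-2) = -21, h(-1.8) = -17.36, h(-1.6) = -14.04, h(-1.4) = -11.04, h(-1.2) = -8.36, h(-1) = -6.
Sum = Δx · [h(-2.8) + h(-2.6) + h(-2.4) + ...].
Sum = -40.92.

-40.92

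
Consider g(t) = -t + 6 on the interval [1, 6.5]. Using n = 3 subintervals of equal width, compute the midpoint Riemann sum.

Δt = (6.5 − 1)/3 = 11/6.
Midpoints: 23/12, 3.75, 67/12.
g(23/12) = 49/12, g(3.75) = 2.25, g(67/12) = 5/12.
Sum = Δt · [g(23/12) + g(3.75) + g(67/12)].
Sum = 12.375.

12.375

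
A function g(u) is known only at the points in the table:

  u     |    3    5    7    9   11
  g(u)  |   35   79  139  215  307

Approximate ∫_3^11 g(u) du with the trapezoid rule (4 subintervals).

1208

Δu = 2.
T_4 = (2/2)·[35 + 2·79 + 2·139 + 2·215 + 307] = 1208.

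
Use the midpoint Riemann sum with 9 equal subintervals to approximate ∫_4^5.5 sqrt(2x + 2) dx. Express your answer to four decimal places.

5.0832

Δx = (5.5 − 4)/9 = 1/6.
Midpoints: 49/12, 4.25, 53/12, 55/12, 4.75, 59/12, 61/12, 5.25, 65/12.
f(49/12) ≈ 3.1885, f(4.25) ≈ 3.2404, f(53/12) ≈ 3.2914, f(55/12) ≈ 3.3417, f(4.75) ≈ 3.3912, f(59/12) ≈ 3.4400, f(61/12) ≈ 3.4881, f(5.25) ≈ 3.5355, f(65/12) ≈ 3.5824.
Sum = Δx · [f(49/12) + f(4.25) + f(53/12) + ...].
Sum ≈ 5.0832.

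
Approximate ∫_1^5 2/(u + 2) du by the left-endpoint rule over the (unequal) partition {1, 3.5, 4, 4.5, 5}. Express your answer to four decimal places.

Subinterval widths: 2.5, 0.5, 0.5, 0.5.
Left endpoints: 1, 3.5, 4, 4.5.
f(1) = 2/3, f(3.5) = 4/11, f(4) = 1/3, f(4.5) = 4/13.
Sum = Σ Δu_i · f(u_i).
Sum ≈ 2.1690.

2.1690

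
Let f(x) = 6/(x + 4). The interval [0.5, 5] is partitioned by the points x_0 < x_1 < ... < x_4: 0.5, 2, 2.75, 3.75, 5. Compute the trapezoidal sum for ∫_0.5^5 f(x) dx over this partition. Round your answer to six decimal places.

Subinterval widths: 1.5, 0.75, 1, 1.25.
f(0.5) = 4/3, f(2) = 1, f(2.75) = 8/9, f(3.75) = 24/31, f(5) = 2/3.
On each subinterval the trapezoid contributes (Δx_i/2)·[f(x_{i-1}) + f(x_i)].
Sum ≈ 4.190412.

4.190412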